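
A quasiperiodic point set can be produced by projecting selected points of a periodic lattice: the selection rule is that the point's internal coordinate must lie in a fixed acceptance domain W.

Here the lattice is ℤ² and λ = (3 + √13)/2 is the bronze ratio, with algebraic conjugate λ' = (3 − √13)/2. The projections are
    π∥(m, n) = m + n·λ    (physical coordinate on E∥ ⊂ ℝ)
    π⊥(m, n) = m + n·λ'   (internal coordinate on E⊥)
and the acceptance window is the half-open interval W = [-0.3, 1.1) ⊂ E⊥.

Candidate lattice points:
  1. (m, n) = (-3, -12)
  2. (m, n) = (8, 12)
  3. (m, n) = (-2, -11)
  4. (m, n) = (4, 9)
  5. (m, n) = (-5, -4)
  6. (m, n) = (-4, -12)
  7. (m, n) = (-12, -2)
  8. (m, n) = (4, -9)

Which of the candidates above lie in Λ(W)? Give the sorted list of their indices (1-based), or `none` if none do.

1

λ' = (3−√13)/2 ≈ -0.30278.
candidate 1: (m,n)=(-3,-12) → π∥ = -3-12·λ ≈ -42.63331, π⊥ = -3-12·λ' ≈ 0.63331 ∈ [-0.3, 1.1) ⇒ IN Λ
candidate 2: (m,n)=(8,12) → π∥ = 8+12·λ ≈ 47.63331, π⊥ = 8+12·λ' ≈ 4.36669 ∉ [-0.3, 1.1) ⇒ out
candidate 3: (m,n)=(-2,-11) → π∥ = -2-11·λ ≈ -38.33053, π⊥ = -2-11·λ' ≈ 1.33053 ∉ [-0.3, 1.1) ⇒ out
candidate 4: (m,n)=(4,9) → π∥ = 4+9·λ ≈ 33.72498, π⊥ = 4+9·λ' ≈ 1.27502 ∉ [-0.3, 1.1) ⇒ out
candidate 5: (m,n)=(-5,-4) → π∥ = -5-4·λ ≈ -18.21110, π⊥ = -5-4·λ' ≈ -3.78890 ∉ [-0.3, 1.1) ⇒ out
candidate 6: (m,n)=(-4,-12) → π∥ = -4-12·λ ≈ -43.63331, π⊥ = -4-12·λ' ≈ -0.36669 ∉ [-0.3, 1.1) ⇒ out
candidate 7: (m,n)=(-12,-2) → π∥ = -12-2·λ ≈ -18.60555, π⊥ = -12-2·λ' ≈ -11.39445 ∉ [-0.3, 1.1) ⇒ out
candidate 8: (m,n)=(4,-9) → π∥ = 4-9·λ ≈ -25.72498, π⊥ = 4-9·λ' ≈ 6.72498 ∉ [-0.3, 1.1) ⇒ out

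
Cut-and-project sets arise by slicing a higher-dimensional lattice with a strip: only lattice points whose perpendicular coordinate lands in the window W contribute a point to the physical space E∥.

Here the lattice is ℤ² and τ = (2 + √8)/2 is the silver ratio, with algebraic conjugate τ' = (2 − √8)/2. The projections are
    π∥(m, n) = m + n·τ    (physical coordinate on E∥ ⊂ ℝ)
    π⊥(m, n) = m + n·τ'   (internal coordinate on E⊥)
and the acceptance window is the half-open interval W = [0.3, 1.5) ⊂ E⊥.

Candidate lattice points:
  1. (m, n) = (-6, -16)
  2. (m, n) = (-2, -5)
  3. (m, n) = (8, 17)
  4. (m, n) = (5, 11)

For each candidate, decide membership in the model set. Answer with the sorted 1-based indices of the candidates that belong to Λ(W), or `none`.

1, 3, 4

Compute τ' = (2−√8)/2 = -0.41421, so π⊥(m,n) = m -0.41421·n.
candidate 1: (m,n)=(-6,-16) → π∥ = -6-16·τ ≈ -44.62742, π⊥ = -6-16·τ' ≈ 0.62742 ∈ [0.3, 1.5) ⇒ IN Λ
candidate 2: (m,n)=(-2,-5) → π∥ = -2-5·τ ≈ -14.07107, π⊥ = -2-5·τ' ≈ 0.07107 ∉ [0.3, 1.5) ⇒ out
candidate 3: (m,n)=(8,17) → π∥ = 8+17·τ ≈ 49.04163, π⊥ = 8+17·τ' ≈ 0.95837 ∈ [0.3, 1.5) ⇒ IN Λ
candidate 4: (m,n)=(5,11) → π∥ = 5+11·τ ≈ 31.55635, π⊥ = 5+11·τ' ≈ 0.44365 ∈ [0.3, 1.5) ⇒ IN Λ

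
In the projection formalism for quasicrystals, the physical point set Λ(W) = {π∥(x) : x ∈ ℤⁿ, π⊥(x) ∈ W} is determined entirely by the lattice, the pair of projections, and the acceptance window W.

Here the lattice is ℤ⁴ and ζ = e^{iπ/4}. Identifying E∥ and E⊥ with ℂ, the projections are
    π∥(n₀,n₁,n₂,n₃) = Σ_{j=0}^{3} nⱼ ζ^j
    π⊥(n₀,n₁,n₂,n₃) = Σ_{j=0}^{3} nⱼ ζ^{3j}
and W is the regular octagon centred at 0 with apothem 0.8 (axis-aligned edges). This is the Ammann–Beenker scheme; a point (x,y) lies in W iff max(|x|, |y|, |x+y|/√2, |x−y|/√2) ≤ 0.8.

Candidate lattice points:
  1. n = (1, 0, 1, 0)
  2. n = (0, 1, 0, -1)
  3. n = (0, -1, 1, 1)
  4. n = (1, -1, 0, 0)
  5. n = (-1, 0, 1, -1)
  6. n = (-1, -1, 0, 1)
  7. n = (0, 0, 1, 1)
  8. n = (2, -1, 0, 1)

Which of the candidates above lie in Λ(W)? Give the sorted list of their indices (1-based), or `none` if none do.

6, 7

π⊥(n) = n₀ + n₁ζ³ + n₂ζ⁶ + n₃ζ⁹ where ζ = e^{iπ/4}.
#1 (1, 0, 1, 0): internal (1.00000, -1.00000); octagon support 1.41421 vs apothem 0.8 → ∉ W
#2 (0, 1, 0, -1): internal (-1.41421, 0.00000); octagon support 1.41421 vs apothem 0.8 → ∉ W
#3 (0, -1, 1, 1): internal (1.41421, -1.00000); octagon support 1.70711 vs apothem 0.8 → ∉ W
#4 (1, -1, 0, 0): internal (1.70711, -0.70711); octagon support 1.70711 vs apothem 0.8 → ∉ W
#5 (-1, 0, 1, -1): internal (-1.70711, -1.70711); octagon support 2.41421 vs apothem 0.8 → ∉ W
#6 (-1, -1, 0, 1): internal (0.41421, 0.00000); octagon support 0.41421 vs apothem 0.8 → ∈ W
#7 (0, 0, 1, 1): internal (0.70711, -0.29289); octagon support 0.70711 vs apothem 0.8 → ∈ W
#8 (2, -1, 0, 1): internal (3.41421, 0.00000); octagon support 3.41421 vs apothem 0.8 → ∉ W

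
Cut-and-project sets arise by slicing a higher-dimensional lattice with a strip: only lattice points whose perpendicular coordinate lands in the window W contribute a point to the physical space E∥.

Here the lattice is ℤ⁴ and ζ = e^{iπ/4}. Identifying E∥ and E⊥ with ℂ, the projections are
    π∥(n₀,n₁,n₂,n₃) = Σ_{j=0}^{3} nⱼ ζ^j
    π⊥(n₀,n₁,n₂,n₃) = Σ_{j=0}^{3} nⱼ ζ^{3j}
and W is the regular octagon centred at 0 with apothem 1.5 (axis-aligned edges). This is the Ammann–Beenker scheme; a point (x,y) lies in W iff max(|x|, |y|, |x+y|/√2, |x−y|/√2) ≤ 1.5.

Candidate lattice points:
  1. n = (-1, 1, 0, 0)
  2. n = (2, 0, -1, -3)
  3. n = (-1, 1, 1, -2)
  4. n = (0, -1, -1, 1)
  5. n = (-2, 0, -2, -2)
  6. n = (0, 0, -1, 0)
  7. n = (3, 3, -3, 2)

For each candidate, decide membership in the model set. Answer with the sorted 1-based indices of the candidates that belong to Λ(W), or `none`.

2, 6

π⊥(n) = n₀ + n₁ζ³ + n₂ζ⁶ + n₃ζ⁹ where ζ = e^{iπ/4}.
candidate 1: n = (-1, 1, 0, 0) → π⊥ ≈ (-1.7071, +0.7071); max(|x|,|y|,|x±y|/√2) = 1.7071 > 1.5 ⇒ ∉ W
candidate 2: n = (2, 0, -1, -3) → π⊥ ≈ (-0.1213, -1.1213); max(|x|,|y|,|x±y|/√2) = 1.1213 ≤ 1.5 ⇒ ∈ W
candidate 3: n = (-1, 1, 1, -2) → π⊥ ≈ (-3.1213, -1.7071); max(|x|,|y|,|x±y|/√2) = 3.4142 > 1.5 ⇒ ∉ W
candidate 4: n = (0, -1, -1, 1) → π⊥ ≈ (+1.4142, +1.0000); max(|x|,|y|,|x±y|/√2) = 1.7071 > 1.5 ⇒ ∉ W
candidate 5: n = (-2, 0, -2, -2) → π⊥ ≈ (-3.4142, +0.5858); max(|x|,|y|,|x±y|/√2) = 3.4142 > 1.5 ⇒ ∉ W
candidate 6: n = (0, 0, -1, 0) → π⊥ ≈ (+0.0000, +1.0000); max(|x|,|y|,|x±y|/√2) = 1.0000 ≤ 1.5 ⇒ ∈ W
candidate 7: n = (3, 3, -3, 2) → π⊥ ≈ (+2.2929, +6.5355); max(|x|,|y|,|x±y|/√2) = 6.5355 > 1.5 ⇒ ∉ W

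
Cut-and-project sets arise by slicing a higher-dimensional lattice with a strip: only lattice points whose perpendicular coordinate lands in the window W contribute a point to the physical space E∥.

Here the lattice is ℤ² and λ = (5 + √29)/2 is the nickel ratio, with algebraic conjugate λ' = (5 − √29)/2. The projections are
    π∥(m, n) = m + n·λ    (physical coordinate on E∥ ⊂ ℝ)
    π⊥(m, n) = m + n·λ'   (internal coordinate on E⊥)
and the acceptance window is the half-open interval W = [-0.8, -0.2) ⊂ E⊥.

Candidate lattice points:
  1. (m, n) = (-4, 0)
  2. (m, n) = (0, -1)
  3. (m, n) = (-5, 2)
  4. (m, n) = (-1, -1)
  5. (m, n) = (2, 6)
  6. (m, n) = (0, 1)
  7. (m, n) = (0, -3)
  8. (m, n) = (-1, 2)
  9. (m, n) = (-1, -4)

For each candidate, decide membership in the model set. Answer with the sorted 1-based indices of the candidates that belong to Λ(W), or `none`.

Numerically λ ≈ 5.1926 and λ' = −1/λ ≈ -0.1926.
candidate 1: (m,n)=(-4,0) → π∥ = -4+0·λ ≈ -4.0000, π⊥ = -4+0·λ' ≈ -4.0000 ∉ [-0.8, -0.2) ⇒ out
candidate 2: (m,n)=(0,-1) → π∥ = 0-1·λ ≈ -5.1926, π⊥ = 0-1·λ' ≈ 0.1926 ∉ [-0.8, -0.2) ⇒ out
candidate 3: (m,n)=(-5,2) → π∥ = -5+2·λ ≈ 5.3852, π⊥ = -5+2·λ' ≈ -5.3852 ∉ [-0.8, -0.2) ⇒ out
candidate 4: (m,n)=(-1,-1) → π∥ = -1-1·λ ≈ -6.1926, π⊥ = -1-1·λ' ≈ -0.8074 ∉ [-0.8, -0.2) ⇒ out
candidate 5: (m,n)=(2,6) → π∥ = 2+6·λ ≈ 33.1555, π⊥ = 2+6·λ' ≈ 0.8445 ∉ [-0.8, -0.2) ⇒ out
candidate 6: (m,n)=(0,1) → π∥ = 0+1·λ ≈ 5.1926, π⊥ = 0+1·λ' ≈ -0.1926 ∉ [-0.8, -0.2) ⇒ out
candidate 7: (m,n)=(0,-3) → π∥ = 0-3·λ ≈ -15.5777, π⊥ = 0-3·λ' ≈ 0.5777 ∉ [-0.8, -0.2) ⇒ out
candidate 8: (m,n)=(-1,2) → π∥ = -1+2·λ ≈ 9.3852, π⊥ = -1+2·λ' ≈ -1.3852 ∉ [-0.8, -0.2) ⇒ out
candidate 9: (m,n)=(-1,-4) → π∥ = -1-4·λ ≈ -21.7703, π⊥ = -1-4·λ' ≈ -0.2297 ∈ [-0.8, -0.2) ⇒ IN Λ

9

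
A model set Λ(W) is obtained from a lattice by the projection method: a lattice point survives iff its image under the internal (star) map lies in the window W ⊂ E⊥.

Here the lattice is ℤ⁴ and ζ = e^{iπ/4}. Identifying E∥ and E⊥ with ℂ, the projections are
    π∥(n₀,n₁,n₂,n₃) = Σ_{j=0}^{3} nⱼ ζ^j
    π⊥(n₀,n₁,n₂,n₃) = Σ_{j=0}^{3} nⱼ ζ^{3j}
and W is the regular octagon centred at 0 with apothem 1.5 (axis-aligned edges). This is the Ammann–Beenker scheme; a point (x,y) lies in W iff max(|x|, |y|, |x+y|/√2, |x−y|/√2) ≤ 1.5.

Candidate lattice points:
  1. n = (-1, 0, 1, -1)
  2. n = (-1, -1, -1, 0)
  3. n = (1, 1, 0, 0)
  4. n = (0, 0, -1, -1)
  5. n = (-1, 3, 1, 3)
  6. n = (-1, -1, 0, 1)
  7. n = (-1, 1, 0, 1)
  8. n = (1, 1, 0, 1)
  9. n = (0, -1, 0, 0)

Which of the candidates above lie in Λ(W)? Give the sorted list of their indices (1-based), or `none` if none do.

2, 3, 4, 6, 9

π⊥(n) = n₀ + n₁ζ³ + n₂ζ⁶ + n₃ζ⁹ where ζ = e^{iπ/4}.
#1 (-1, 0, 1, -1): internal (-1.7071, -1.7071); octagon support 2.4142 vs apothem 1.5 → ∉ W
#2 (-1, -1, -1, 0): internal (-0.2929, 0.2929); octagon support 0.4142 vs apothem 1.5 → ∈ W
#3 (1, 1, 0, 0): internal (0.2929, 0.7071); octagon support 0.7071 vs apothem 1.5 → ∈ W
#4 (0, 0, -1, -1): internal (-0.7071, 0.2929); octagon support 0.7071 vs apothem 1.5 → ∈ W
#5 (-1, 3, 1, 3): internal (-1.0000, 3.2426); octagon support 3.2426 vs apothem 1.5 → ∉ W
#6 (-1, -1, 0, 1): internal (0.4142, 0.0000); octagon support 0.4142 vs apothem 1.5 → ∈ W
#7 (-1, 1, 0, 1): internal (-1.0000, 1.4142); octagon support 1.7071 vs apothem 1.5 → ∉ W
#8 (1, 1, 0, 1): internal (1.0000, 1.4142); octagon support 1.7071 vs apothem 1.5 → ∉ W
#9 (0, -1, 0, 0): internal (0.7071, -0.7071); octagon support 1.0000 vs apothem 1.5 → ∈ W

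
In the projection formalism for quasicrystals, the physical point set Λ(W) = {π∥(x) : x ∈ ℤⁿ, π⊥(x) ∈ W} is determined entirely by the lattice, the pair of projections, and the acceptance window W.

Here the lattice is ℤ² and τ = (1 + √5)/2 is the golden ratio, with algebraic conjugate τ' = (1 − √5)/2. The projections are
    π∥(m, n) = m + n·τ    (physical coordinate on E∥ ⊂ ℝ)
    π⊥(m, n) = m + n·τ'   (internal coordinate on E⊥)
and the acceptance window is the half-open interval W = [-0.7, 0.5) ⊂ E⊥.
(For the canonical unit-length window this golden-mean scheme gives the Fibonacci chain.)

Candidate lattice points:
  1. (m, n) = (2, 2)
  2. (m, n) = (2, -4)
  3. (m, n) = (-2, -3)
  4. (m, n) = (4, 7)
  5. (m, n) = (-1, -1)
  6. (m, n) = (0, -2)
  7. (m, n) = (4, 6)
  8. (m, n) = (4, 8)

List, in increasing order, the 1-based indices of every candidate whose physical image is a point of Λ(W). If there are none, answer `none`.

τ' = (1−√5)/2 ≈ -0.61803.
#1 (2,2): internal coord 2 + (2)·τ' = +0.76393; +0.76393 ∉ [-0.7, 0.5) → out
#2 (2,-4): internal coord 2 + (-4)·τ' = +4.47214; +4.47214 ∉ [-0.7, 0.5) → out
#3 (-2,-3): internal coord -2 + (-3)·τ' = -0.14590; -0.14590 ∈ [-0.7, 0.5) → IN Λ
#4 (4,7): internal coord 4 + (7)·τ' = -0.32624; -0.32624 ∈ [-0.7, 0.5) → IN Λ
#5 (-1,-1): internal coord -1 + (-1)·τ' = -0.38197; -0.38197 ∈ [-0.7, 0.5) → IN Λ
#6 (0,-2): internal coord 0 + (-2)·τ' = +1.23607; +1.23607 ∉ [-0.7, 0.5) → out
#7 (4,6): internal coord 4 + (6)·τ' = +0.29180; +0.29180 ∈ [-0.7, 0.5) → IN Λ
#8 (4,8): internal coord 4 + (8)·τ' = -0.94427; -0.94427 ∉ [-0.7, 0.5) → out

3, 4, 5, 7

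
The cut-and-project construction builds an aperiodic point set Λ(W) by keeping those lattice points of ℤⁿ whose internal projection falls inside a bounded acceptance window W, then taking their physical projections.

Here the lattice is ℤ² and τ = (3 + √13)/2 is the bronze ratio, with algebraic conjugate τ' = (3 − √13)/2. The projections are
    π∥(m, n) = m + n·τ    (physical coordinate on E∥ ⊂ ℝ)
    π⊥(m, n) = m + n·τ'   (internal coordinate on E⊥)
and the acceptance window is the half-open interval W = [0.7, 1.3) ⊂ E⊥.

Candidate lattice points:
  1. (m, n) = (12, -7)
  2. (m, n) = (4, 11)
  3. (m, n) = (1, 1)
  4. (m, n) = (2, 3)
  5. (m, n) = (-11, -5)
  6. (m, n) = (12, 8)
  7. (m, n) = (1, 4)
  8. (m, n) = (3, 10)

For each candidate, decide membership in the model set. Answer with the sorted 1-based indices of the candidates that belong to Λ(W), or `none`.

4

τ' = (3−√13)/2 ≈ -0.302776.
[1] lift (12,-7): star map gives 14.119429; window check 0.7 ≤ 14.119429 < 1.3 is false → out
[2] lift (4,11): star map gives 0.669468; window check 0.7 ≤ 0.669468 < 1.3 is false → out
[3] lift (1,1): star map gives 0.697224; window check 0.7 ≤ 0.697224 < 1.3 is false → out
[4] lift (2,3): star map gives 1.091673; window check 0.7 ≤ 1.091673 < 1.3 is true → IN Λ
[5] lift (-11,-5): star map gives -9.486122; window check 0.7 ≤ -9.486122 < 1.3 is false → out
[6] lift (12,8): star map gives 9.577795; window check 0.7 ≤ 9.577795 < 1.3 is false → out
[7] lift (1,4): star map gives -0.211103; window check 0.7 ≤ -0.211103 < 1.3 is false → out
[8] lift (3,10): star map gives -0.027756; window check 0.7 ≤ -0.027756 < 1.3 is false → out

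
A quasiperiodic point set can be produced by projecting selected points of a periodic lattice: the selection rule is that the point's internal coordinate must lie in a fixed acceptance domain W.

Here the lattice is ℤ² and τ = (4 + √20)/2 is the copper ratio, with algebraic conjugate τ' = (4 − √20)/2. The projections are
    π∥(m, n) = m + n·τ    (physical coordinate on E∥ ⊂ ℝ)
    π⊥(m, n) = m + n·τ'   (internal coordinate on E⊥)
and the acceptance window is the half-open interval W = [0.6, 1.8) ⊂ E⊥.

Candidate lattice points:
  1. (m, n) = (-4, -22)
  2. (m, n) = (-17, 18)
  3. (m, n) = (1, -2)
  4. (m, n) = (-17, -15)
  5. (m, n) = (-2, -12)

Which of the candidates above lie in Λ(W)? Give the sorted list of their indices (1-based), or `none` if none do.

1, 3, 5

τ' = (4−√20)/2 ≈ -0.23607.
[1] lift (-4,-22): star map gives 1.19350; window check 0.6 ≤ 1.19350 < 1.8 is true → IN Λ
[2] lift (-17,18): star map gives -21.24922; window check 0.6 ≤ -21.24922 < 1.8 is false → out
[3] lift (1,-2): star map gives 1.47214; window check 0.6 ≤ 1.47214 < 1.8 is true → IN Λ
[4] lift (-17,-15): star map gives -13.45898; window check 0.6 ≤ -13.45898 < 1.8 is false → out
[5] lift (-2,-12): star map gives 0.83282; window check 0.6 ≤ 0.83282 < 1.8 is true → IN Λ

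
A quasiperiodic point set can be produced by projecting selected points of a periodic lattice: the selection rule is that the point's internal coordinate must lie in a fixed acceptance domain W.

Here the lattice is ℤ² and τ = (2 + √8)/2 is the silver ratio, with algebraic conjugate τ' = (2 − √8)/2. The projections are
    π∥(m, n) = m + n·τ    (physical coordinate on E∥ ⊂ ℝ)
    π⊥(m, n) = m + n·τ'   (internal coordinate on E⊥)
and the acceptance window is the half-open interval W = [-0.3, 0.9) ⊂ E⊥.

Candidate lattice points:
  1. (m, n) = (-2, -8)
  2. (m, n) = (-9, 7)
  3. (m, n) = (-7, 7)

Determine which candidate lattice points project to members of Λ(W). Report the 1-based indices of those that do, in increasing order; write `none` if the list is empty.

none

Compute τ' = (2−√8)/2 = -0.414214, so π⊥(m,n) = m -0.414214·n.
candidate 1: (m,n)=(-2,-8) → π∥ = -2-8·τ ≈ -21.313708, π⊥ = -2-8·τ' ≈ 1.313708 ∉ [-0.3, 0.9) ⇒ out
candidate 2: (m,n)=(-9,7) → π∥ = -9+7·τ ≈ 7.899495, π⊥ = -9+7·τ' ≈ -11.899495 ∉ [-0.3, 0.9) ⇒ out
candidate 3: (m,n)=(-7,7) → π∥ = -7+7·τ ≈ 9.899495, π⊥ = -7+7·τ' ≈ -9.899495 ∉ [-0.3, 0.9) ⇒ out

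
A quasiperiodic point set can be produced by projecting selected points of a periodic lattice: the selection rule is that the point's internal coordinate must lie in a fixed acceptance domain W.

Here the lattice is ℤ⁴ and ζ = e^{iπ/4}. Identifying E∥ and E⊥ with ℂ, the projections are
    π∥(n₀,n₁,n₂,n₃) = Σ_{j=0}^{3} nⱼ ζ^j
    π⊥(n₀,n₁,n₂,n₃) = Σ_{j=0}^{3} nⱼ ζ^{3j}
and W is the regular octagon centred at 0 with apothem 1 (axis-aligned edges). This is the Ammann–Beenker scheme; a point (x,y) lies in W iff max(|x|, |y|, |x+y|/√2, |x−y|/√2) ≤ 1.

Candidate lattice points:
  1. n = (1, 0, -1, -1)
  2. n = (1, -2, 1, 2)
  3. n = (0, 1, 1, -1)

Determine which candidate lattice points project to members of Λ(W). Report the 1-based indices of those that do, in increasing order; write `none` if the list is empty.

π⊥(n) = n₀ + n₁ζ³ + n₂ζ⁶ + n₃ζ⁹ where ζ = e^{iπ/4}.
#1 (1, 0, -1, -1): internal (0.29289, 0.29289); octagon support 0.41421 vs apothem 1 → ∈ W
#2 (1, -2, 1, 2): internal (3.82843, -1.00000); octagon support 3.82843 vs apothem 1 → ∉ W
#3 (0, 1, 1, -1): internal (-1.41421, -1.00000); octagon support 1.70711 vs apothem 1 → ∉ W

1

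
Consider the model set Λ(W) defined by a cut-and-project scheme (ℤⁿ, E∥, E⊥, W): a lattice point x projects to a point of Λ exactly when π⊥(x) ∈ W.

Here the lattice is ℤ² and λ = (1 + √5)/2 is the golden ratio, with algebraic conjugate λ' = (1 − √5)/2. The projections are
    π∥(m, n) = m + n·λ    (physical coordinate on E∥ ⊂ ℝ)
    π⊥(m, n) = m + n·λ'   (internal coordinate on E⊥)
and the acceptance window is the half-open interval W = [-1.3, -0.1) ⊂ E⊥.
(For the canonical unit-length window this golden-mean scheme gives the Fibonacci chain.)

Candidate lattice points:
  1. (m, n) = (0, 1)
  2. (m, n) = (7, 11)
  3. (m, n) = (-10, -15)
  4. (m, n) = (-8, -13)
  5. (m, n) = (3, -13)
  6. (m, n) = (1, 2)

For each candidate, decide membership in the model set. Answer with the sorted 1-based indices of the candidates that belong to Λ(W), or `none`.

Compute λ' = (1−√5)/2 = -0.618034, so π⊥(m,n) = m -0.618034·n.
#1 (0,1): internal coord 0 + (1)·λ' = -0.618034; -0.618034 ∈ [-1.3, -0.1) → IN Λ
#2 (7,11): internal coord 7 + (11)·λ' = +0.201626; +0.201626 ∉ [-1.3, -0.1) → out
#3 (-10,-15): internal coord -10 + (-15)·λ' = -0.729490; -0.729490 ∈ [-1.3, -0.1) → IN Λ
#4 (-8,-13): internal coord -8 + (-13)·λ' = +0.034442; +0.034442 ∉ [-1.3, -0.1) → out
#5 (3,-13): internal coord 3 + (-13)·λ' = +11.034442; +11.034442 ∉ [-1.3, -0.1) → out
#6 (1,2): internal coord 1 + (2)·λ' = -0.236068; -0.236068 ∈ [-1.3, -0.1) → IN Λ

1, 3, 6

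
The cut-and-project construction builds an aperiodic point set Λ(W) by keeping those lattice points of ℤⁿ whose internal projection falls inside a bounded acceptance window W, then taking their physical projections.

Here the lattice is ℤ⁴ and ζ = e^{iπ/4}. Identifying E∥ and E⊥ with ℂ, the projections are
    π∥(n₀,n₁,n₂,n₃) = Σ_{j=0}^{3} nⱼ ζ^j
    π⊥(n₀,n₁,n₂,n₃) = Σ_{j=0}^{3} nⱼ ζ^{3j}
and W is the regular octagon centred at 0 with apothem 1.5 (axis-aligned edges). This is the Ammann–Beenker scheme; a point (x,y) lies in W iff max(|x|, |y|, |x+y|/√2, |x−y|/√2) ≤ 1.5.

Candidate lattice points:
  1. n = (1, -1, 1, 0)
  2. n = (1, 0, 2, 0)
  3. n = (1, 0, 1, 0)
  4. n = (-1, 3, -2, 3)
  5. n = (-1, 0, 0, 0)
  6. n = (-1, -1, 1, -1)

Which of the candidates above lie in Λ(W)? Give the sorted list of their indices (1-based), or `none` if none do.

3, 5

Internal map: ζ^{3j} for j=0..3 gives (1,0), (−√2/2,√2/2), (0,−1), (√2/2,√2/2).
#1 (1, -1, 1, 0): internal (1.70711, -1.70711); octagon support 2.41421 vs apothem 1.5 → ∉ W
#2 (1, 0, 2, 0): internal (1.00000, -2.00000); octagon support 2.12132 vs apothem 1.5 → ∉ W
#3 (1, 0, 1, 0): internal (1.00000, -1.00000); octagon support 1.41421 vs apothem 1.5 → ∈ W
#4 (-1, 3, -2, 3): internal (-1.00000, 6.24264); octagon support 6.24264 vs apothem 1.5 → ∉ W
#5 (-1, 0, 0, 0): internal (-1.00000, 0.00000); octagon support 1.00000 vs apothem 1.5 → ∈ W
#6 (-1, -1, 1, -1): internal (-1.00000, -2.41421); octagon support 2.41421 vs apothem 1.5 → ∉ W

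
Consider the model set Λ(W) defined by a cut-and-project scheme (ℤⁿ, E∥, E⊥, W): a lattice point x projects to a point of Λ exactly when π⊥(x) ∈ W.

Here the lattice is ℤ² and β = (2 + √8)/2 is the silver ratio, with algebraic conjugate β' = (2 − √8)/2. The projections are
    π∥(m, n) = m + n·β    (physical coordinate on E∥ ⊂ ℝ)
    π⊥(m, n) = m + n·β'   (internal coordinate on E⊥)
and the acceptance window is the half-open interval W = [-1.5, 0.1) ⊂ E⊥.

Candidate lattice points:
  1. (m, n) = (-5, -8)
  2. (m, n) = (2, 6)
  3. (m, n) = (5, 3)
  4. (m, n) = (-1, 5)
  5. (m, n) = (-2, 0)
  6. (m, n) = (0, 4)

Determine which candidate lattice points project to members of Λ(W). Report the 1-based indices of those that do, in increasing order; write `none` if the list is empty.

2

Compute β' = (2−√8)/2 = -0.41421, so π⊥(m,n) = m -0.41421·n.
[1] lift (-5,-8): star map gives -1.68629; window check -1.5 ≤ -1.68629 < 0.1 is false → out
[2] lift (2,6): star map gives -0.48528; window check -1.5 ≤ -0.48528 < 0.1 is true → IN Λ
[3] lift (5,3): star map gives 3.75736; window check -1.5 ≤ 3.75736 < 0.1 is false → out
[4] lift (-1,5): star map gives -3.07107; window check -1.5 ≤ -3.07107 < 0.1 is false → out
[5] lift (-2,0): star map gives -2.00000; window check -1.5 ≤ -2.00000 < 0.1 is false → out
[6] lift (0,4): star map gives -1.65685; window check -1.5 ≤ -1.65685 < 0.1 is false → out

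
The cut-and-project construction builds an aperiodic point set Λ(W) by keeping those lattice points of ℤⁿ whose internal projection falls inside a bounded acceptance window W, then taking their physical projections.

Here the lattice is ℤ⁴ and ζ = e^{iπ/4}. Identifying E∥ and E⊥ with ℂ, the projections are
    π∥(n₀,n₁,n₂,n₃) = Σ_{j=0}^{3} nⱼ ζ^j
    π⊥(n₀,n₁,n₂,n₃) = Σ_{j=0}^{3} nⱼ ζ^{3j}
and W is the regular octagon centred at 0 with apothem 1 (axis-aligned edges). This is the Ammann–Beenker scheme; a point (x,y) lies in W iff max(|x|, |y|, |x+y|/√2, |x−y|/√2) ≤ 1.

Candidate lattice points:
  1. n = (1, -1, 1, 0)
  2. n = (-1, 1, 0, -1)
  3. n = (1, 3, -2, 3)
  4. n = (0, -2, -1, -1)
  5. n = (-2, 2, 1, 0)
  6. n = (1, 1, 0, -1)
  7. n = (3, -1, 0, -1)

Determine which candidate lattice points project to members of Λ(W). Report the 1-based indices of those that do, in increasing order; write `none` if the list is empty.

6

With ζ = e^{iπ/4} the internal vectors are ζ^0,ζ^3,ζ^6,ζ^9.
#1 (1, -1, 1, 0): internal (1.70711, -1.70711); octagon support 2.41421 vs apothem 1 → ∉ W
#2 (-1, 1, 0, -1): internal (-2.41421, 0.00000); octagon support 2.41421 vs apothem 1 → ∉ W
#3 (1, 3, -2, 3): internal (1.00000, 6.24264); octagon support 6.24264 vs apothem 1 → ∉ W
#4 (0, -2, -1, -1): internal (0.70711, -1.12132); octagon support 1.29289 vs apothem 1 → ∉ W
#5 (-2, 2, 1, 0): internal (-3.41421, 0.41421); octagon support 3.41421 vs apothem 1 → ∉ W
#6 (1, 1, 0, -1): internal (-0.41421, 0.00000); octagon support 0.41421 vs apothem 1 → ∈ W
#7 (3, -1, 0, -1): internal (3.00000, -1.41421); octagon support 3.12132 vs apothem 1 → ∉ W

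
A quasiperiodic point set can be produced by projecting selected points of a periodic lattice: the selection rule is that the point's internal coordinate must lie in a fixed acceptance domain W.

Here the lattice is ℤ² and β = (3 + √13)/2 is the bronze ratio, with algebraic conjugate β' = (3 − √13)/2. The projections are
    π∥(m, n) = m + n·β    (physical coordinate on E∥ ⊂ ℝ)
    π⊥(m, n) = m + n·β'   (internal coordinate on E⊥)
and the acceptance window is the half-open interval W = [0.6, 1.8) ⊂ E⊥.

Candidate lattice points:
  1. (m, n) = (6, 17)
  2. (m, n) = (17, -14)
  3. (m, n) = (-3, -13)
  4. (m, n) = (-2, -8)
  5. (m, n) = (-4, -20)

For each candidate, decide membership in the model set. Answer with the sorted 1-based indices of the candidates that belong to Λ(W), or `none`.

1, 3

Compute β' = (3−√13)/2 = -0.3028, so π⊥(m,n) = m -0.3028·n.
[1] lift (6,17): star map gives 0.8528; window check 0.6 ≤ 0.8528 < 1.8 is true → IN Λ
[2] lift (17,-14): star map gives 21.2389; window check 0.6 ≤ 21.2389 < 1.8 is false → out
[3] lift (-3,-13): star map gives 0.9361; window check 0.6 ≤ 0.9361 < 1.8 is true → IN Λ
[4] lift (-2,-8): star map gives 0.4222; window check 0.6 ≤ 0.4222 < 1.8 is false → out
[5] lift (-4,-20): star map gives 2.0555; window check 0.6 ≤ 2.0555 < 1.8 is false → out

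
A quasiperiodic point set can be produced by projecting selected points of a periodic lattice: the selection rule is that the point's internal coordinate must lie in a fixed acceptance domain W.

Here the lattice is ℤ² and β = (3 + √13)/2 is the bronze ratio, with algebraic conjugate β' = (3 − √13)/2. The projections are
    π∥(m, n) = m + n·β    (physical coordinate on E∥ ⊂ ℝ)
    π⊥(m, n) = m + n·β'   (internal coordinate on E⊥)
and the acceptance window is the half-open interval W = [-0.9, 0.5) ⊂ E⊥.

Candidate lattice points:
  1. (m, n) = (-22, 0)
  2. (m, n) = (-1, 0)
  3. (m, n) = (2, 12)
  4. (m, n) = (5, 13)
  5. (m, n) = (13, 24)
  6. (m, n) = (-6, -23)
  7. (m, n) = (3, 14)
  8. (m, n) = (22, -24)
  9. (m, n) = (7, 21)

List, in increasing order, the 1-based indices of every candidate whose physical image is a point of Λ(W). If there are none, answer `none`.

none

β' = (3−√13)/2 ≈ -0.30278.
[1] lift (-22,0): star map gives -22.00000; window check -0.9 ≤ -22.00000 < 0.5 is false → out
[2] lift (-1,0): star map gives -1.00000; window check -0.9 ≤ -1.00000 < 0.5 is false → out
[3] lift (2,12): star map gives -1.63331; window check -0.9 ≤ -1.63331 < 0.5 is false → out
[4] lift (5,13): star map gives 1.06392; window check -0.9 ≤ 1.06392 < 0.5 is false → out
[5] lift (13,24): star map gives 5.73338; window check -0.9 ≤ 5.73338 < 0.5 is false → out
[6] lift (-6,-23): star map gives 0.96384; window check -0.9 ≤ 0.96384 < 0.5 is false → out
[7] lift (3,14): star map gives -1.23886; window check -0.9 ≤ -1.23886 < 0.5 is false → out
[8] lift (22,-24): star map gives 29.26662; window check -0.9 ≤ 29.26662 < 0.5 is false → out
[9] lift (7,21): star map gives 0.64171; window check -0.9 ≤ 0.64171 < 0.5 is false → out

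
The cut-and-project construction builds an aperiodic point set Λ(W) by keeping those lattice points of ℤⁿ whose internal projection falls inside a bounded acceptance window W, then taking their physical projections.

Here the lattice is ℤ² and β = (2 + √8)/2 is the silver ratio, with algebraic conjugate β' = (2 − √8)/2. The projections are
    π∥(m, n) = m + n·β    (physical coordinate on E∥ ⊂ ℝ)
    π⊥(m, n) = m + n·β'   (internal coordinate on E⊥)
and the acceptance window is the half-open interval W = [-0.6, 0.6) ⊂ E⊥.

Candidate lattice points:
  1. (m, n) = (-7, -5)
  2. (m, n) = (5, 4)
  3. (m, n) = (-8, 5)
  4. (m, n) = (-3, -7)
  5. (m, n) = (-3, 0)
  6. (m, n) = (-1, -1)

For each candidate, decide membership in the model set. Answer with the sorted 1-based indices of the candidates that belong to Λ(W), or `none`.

4, 6

Numerically β ≈ 2.414214 and β' = −1/β ≈ -0.414214.
candidate 1: (m,n)=(-7,-5) → π∥ = -7-5·β ≈ -19.071068, π⊥ = -7-5·β' ≈ -4.928932 ∉ [-0.6, 0.6) ⇒ out
candidate 2: (m,n)=(5,4) → π∥ = 5+4·β ≈ 14.656854, π⊥ = 5+4·β' ≈ 3.343146 ∉ [-0.6, 0.6) ⇒ out
candidate 3: (m,n)=(-8,5) → π∥ = -8+5·β ≈ 4.071068, π⊥ = -8+5·β' ≈ -10.071068 ∉ [-0.6, 0.6) ⇒ out
candidate 4: (m,n)=(-3,-7) → π∥ = -3-7·β ≈ -19.899495, π⊥ = -3-7·β' ≈ -0.100505 ∈ [-0.6, 0.6) ⇒ IN Λ
candidate 5: (m,n)=(-3,0) → π∥ = -3+0·β ≈ -3.000000, π⊥ = -3+0·β' ≈ -3.000000 ∉ [-0.6, 0.6) ⇒ out
candidate 6: (m,n)=(-1,-1) → π∥ = -1-1·β ≈ -3.414214, π⊥ = -1-1·β' ≈ -0.585786 ∈ [-0.6, 0.6) ⇒ IN Λ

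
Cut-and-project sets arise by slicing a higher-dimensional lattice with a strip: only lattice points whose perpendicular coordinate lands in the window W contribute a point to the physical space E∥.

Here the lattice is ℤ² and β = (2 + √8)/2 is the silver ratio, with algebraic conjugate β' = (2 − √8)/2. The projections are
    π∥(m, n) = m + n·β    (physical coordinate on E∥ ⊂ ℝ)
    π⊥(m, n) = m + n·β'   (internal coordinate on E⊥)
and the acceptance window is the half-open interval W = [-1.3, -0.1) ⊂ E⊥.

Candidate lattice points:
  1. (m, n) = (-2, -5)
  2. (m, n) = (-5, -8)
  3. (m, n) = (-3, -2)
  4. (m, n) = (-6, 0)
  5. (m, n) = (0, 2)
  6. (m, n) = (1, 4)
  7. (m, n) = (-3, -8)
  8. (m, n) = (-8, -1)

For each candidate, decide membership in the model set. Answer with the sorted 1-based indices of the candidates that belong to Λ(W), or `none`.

5, 6

Compute β' = (2−√8)/2 = -0.4142, so π⊥(m,n) = m -0.4142·n.
candidate 1: (m,n)=(-2,-5) → π∥ = -2-5·β ≈ -14.0711, π⊥ = -2-5·β' ≈ 0.0711 ∉ [-1.3, -0.1) ⇒ out
candidate 2: (m,n)=(-5,-8) → π∥ = -5-8·β ≈ -24.3137, π⊥ = -5-8·β' ≈ -1.6863 ∉ [-1.3, -0.1) ⇒ out
candidate 3: (m,n)=(-3,-2) → π∥ = -3-2·β ≈ -7.8284, π⊥ = -3-2·β' ≈ -2.1716 ∉ [-1.3, -0.1) ⇒ out
candidate 4: (m,n)=(-6,0) → π∥ = -6+0·β ≈ -6.0000, π⊥ = -6+0·β' ≈ -6.0000 ∉ [-1.3, -0.1) ⇒ out
candidate 5: (m,n)=(0,2) → π∥ = 0+2·β ≈ 4.8284, π⊥ = 0+2·β' ≈ -0.8284 ∈ [-1.3, -0.1) ⇒ IN Λ
candidate 6: (m,n)=(1,4) → π∥ = 1+4·β ≈ 10.6569, π⊥ = 1+4·β' ≈ -0.6569 ∈ [-1.3, -0.1) ⇒ IN Λ
candidate 7: (m,n)=(-3,-8) → π∥ = -3-8·β ≈ -22.3137, π⊥ = -3-8·β' ≈ 0.3137 ∉ [-1.3, -0.1) ⇒ out
candidate 8: (m,n)=(-8,-1) → π∥ = -8-1·β ≈ -10.4142, π⊥ = -8-1·β' ≈ -7.5858 ∉ [-1.3, -0.1) ⇒ out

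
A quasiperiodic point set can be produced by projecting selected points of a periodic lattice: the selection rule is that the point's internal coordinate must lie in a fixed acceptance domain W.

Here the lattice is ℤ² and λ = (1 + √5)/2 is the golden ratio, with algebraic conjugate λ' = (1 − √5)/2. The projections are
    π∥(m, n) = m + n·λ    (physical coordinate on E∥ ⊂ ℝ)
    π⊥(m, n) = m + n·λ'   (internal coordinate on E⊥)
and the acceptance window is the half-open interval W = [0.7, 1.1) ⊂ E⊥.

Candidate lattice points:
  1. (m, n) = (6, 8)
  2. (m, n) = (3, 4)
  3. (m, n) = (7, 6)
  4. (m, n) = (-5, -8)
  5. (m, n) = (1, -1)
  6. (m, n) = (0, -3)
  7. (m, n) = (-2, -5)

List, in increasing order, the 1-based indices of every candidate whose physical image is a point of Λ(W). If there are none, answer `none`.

1, 7

Numerically λ ≈ 1.6180 and λ' = −1/λ ≈ -0.6180.
[1] lift (6,8): star map gives 1.0557; window check 0.7 ≤ 1.0557 < 1.1 is true → IN Λ
[2] lift (3,4): star map gives 0.5279; window check 0.7 ≤ 0.5279 < 1.1 is false → out
[3] lift (7,6): star map gives 3.2918; window check 0.7 ≤ 3.2918 < 1.1 is false → out
[4] lift (-5,-8): star map gives -0.0557; window check 0.7 ≤ -0.0557 < 1.1 is false → out
[5] lift (1,-1): star map gives 1.6180; window check 0.7 ≤ 1.6180 < 1.1 is false → out
[6] lift (0,-3): star map gives 1.8541; window check 0.7 ≤ 1.8541 < 1.1 is false → out
[7] lift (-2,-5): star map gives 1.0902; window check 0.7 ≤ 1.0902 < 1.1 is true → IN Λ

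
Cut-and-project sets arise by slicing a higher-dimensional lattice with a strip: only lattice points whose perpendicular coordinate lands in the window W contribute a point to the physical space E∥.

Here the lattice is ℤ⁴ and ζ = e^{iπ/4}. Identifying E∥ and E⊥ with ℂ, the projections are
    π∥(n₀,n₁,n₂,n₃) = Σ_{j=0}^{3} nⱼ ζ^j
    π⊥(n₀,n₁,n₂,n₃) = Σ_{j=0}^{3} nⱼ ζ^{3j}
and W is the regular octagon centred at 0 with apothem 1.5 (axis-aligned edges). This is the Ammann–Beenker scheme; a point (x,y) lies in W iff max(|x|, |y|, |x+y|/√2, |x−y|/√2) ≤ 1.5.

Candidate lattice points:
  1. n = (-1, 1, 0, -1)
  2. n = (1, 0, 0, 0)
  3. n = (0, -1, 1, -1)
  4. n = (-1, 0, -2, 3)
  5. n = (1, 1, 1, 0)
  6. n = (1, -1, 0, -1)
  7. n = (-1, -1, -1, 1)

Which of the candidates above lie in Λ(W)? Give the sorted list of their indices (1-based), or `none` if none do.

With ζ = e^{iπ/4} the internal vectors are ζ^0,ζ^3,ζ^6,ζ^9.
candidate 1: n = (-1, 1, 0, -1) → π⊥ ≈ (-2.4142, +0.0000); max(|x|,|y|,|x±y|/√2) = 2.4142 > 1.5 ⇒ ∉ W
candidate 2: n = (1, 0, 0, 0) → π⊥ ≈ (+1.0000, +0.0000); max(|x|,|y|,|x±y|/√2) = 1.0000 ≤ 1.5 ⇒ ∈ W
candidate 3: n = (0, -1, 1, -1) → π⊥ ≈ (+0.0000, -2.4142); max(|x|,|y|,|x±y|/√2) = 2.4142 > 1.5 ⇒ ∉ W
candidate 4: n = (-1, 0, -2, 3) → π⊥ ≈ (+1.1213, +4.1213); max(|x|,|y|,|x±y|/√2) = 4.1213 > 1.5 ⇒ ∉ W
candidate 5: n = (1, 1, 1, 0) → π⊥ ≈ (+0.2929, -0.2929); max(|x|,|y|,|x±y|/√2) = 0.4142 ≤ 1.5 ⇒ ∈ W
candidate 6: n = (1, -1, 0, -1) → π⊥ ≈ (+1.0000, -1.4142); max(|x|,|y|,|x±y|/√2) = 1.7071 > 1.5 ⇒ ∉ W
candidate 7: n = (-1, -1, -1, 1) → π⊥ ≈ (+0.4142, +1.0000); max(|x|,|y|,|x±y|/√2) = 1.0000 ≤ 1.5 ⇒ ∈ W

2, 5, 7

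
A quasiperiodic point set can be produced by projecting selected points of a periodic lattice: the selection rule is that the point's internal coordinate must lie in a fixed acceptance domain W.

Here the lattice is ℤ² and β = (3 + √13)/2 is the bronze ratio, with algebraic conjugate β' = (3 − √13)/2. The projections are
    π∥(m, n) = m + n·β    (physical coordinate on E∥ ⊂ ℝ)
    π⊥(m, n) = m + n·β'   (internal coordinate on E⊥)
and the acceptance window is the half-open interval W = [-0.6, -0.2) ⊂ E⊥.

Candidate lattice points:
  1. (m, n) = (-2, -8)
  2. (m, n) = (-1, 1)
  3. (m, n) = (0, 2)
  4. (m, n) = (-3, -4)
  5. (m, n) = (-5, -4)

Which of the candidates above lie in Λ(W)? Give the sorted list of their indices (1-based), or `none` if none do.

β' = (3−√13)/2 ≈ -0.3028.
[1] lift (-2,-8): star map gives 0.4222; window check -0.6 ≤ 0.4222 < -0.2 is false → out
[2] lift (-1,1): star map gives -1.3028; window check -0.6 ≤ -1.3028 < -0.2 is false → out
[3] lift (0,2): star map gives -0.6056; window check -0.6 ≤ -0.6056 < -0.2 is false → out
[4] lift (-3,-4): star map gives -1.7889; window check -0.6 ≤ -1.7889 < -0.2 is false → out
[5] lift (-5,-4): star map gives -3.7889; window check -0.6 ≤ -3.7889 < -0.2 is false → out

none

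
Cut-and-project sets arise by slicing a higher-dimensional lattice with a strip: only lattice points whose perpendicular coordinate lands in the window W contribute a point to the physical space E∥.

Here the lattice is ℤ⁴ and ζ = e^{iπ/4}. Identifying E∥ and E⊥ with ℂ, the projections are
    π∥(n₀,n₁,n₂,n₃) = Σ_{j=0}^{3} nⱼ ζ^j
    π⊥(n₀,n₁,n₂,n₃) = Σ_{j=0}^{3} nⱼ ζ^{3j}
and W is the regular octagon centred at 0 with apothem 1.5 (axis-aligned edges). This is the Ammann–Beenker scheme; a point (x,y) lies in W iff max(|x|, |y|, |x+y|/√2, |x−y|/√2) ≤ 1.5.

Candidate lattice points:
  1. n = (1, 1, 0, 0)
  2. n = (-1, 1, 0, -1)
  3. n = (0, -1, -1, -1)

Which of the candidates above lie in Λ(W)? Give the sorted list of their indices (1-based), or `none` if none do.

π⊥(n) = n₀ + n₁ζ³ + n₂ζ⁶ + n₃ζ⁹ where ζ = e^{iπ/4}.
candidate 1: n = (1, 1, 0, 0) → π⊥ ≈ (+0.292893, +0.707107); max(|x|,|y|,|x±y|/√2) = 0.707107 ≤ 1.5 ⇒ ∈ W
candidate 2: n = (-1, 1, 0, -1) → π⊥ ≈ (-2.414214, +0.000000); max(|x|,|y|,|x±y|/√2) = 2.414214 > 1.5 ⇒ ∉ W
candidate 3: n = (0, -1, -1, -1) → π⊥ ≈ (+0.000000, -0.414214); max(|x|,|y|,|x±y|/√2) = 0.414214 ≤ 1.5 ⇒ ∈ W

1, 3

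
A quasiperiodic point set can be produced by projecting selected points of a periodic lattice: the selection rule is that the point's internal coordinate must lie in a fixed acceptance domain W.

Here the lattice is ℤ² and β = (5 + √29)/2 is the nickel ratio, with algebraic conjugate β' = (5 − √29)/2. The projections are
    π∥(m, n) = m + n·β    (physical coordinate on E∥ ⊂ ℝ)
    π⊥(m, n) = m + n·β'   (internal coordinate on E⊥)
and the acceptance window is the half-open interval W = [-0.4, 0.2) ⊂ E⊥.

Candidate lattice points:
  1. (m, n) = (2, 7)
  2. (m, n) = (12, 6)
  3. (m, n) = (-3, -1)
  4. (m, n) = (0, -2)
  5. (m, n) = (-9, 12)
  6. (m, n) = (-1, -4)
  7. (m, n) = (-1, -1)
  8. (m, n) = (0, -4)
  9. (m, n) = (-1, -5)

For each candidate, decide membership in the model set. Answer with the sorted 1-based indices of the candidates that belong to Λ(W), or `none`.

6, 9

Numerically β ≈ 5.192582 and β' = −1/β ≈ -0.192582.
[1] lift (2,7): star map gives 0.651923; window check -0.4 ≤ 0.651923 < 0.2 is false → out
[2] lift (12,6): star map gives 10.844506; window check -0.4 ≤ 10.844506 < 0.2 is false → out
[3] lift (-3,-1): star map gives -2.807418; window check -0.4 ≤ -2.807418 < 0.2 is false → out
[4] lift (0,-2): star map gives 0.385165; window check -0.4 ≤ 0.385165 < 0.2 is false → out
[5] lift (-9,12): star map gives -11.310989; window check -0.4 ≤ -11.310989 < 0.2 is false → out
[6] lift (-1,-4): star map gives -0.229670; window check -0.4 ≤ -0.229670 < 0.2 is true → IN Λ
[7] lift (-1,-1): star map gives -0.807418; window check -0.4 ≤ -0.807418 < 0.2 is false → out
[8] lift (0,-4): star map gives 0.770330; window check -0.4 ≤ 0.770330 < 0.2 is false → out
[9] lift (-1,-5): star map gives -0.037088; window check -0.4 ≤ -0.037088 < 0.2 is true → IN Λ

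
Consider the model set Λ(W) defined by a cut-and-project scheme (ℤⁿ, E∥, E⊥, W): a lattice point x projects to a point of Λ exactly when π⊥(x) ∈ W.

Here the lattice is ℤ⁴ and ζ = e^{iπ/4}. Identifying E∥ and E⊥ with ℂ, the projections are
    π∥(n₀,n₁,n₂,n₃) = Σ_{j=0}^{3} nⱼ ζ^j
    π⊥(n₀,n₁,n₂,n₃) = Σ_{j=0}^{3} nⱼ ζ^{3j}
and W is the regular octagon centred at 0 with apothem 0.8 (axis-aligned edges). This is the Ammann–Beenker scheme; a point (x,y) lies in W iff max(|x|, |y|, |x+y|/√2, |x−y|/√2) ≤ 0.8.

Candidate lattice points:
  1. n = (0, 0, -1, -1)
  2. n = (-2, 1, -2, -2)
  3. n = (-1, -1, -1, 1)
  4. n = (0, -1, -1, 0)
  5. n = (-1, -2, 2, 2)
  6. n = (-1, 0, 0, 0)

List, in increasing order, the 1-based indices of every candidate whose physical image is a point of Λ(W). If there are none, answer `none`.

1, 4

π⊥(n) = n₀ + n₁ζ³ + n₂ζ⁶ + n₃ζ⁹ where ζ = e^{iπ/4}.
candidate 1: n = (0, 0, -1, -1) → π⊥ ≈ (-0.7071, +0.2929); max(|x|,|y|,|x±y|/√2) = 0.7071 ≤ 0.8 ⇒ ∈ W
candidate 2: n = (-2, 1, -2, -2) → π⊥ ≈ (-4.1213, +1.2929); max(|x|,|y|,|x±y|/√2) = 4.1213 > 0.8 ⇒ ∉ W
candidate 3: n = (-1, -1, -1, 1) → π⊥ ≈ (+0.4142, +1.0000); max(|x|,|y|,|x±y|/√2) = 1.0000 > 0.8 ⇒ ∉ W
candidate 4: n = (0, -1, -1, 0) → π⊥ ≈ (+0.7071, +0.2929); max(|x|,|y|,|x±y|/√2) = 0.7071 ≤ 0.8 ⇒ ∈ W
candidate 5: n = (-1, -2, 2, 2) → π⊥ ≈ (+1.8284, -2.0000); max(|x|,|y|,|x±y|/√2) = 2.7071 > 0.8 ⇒ ∉ W
candidate 6: n = (-1, 0, 0, 0) → π⊥ ≈ (-1.0000, +0.0000); max(|x|,|y|,|x±y|/√2) = 1.0000 > 0.8 ⇒ ∉ W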